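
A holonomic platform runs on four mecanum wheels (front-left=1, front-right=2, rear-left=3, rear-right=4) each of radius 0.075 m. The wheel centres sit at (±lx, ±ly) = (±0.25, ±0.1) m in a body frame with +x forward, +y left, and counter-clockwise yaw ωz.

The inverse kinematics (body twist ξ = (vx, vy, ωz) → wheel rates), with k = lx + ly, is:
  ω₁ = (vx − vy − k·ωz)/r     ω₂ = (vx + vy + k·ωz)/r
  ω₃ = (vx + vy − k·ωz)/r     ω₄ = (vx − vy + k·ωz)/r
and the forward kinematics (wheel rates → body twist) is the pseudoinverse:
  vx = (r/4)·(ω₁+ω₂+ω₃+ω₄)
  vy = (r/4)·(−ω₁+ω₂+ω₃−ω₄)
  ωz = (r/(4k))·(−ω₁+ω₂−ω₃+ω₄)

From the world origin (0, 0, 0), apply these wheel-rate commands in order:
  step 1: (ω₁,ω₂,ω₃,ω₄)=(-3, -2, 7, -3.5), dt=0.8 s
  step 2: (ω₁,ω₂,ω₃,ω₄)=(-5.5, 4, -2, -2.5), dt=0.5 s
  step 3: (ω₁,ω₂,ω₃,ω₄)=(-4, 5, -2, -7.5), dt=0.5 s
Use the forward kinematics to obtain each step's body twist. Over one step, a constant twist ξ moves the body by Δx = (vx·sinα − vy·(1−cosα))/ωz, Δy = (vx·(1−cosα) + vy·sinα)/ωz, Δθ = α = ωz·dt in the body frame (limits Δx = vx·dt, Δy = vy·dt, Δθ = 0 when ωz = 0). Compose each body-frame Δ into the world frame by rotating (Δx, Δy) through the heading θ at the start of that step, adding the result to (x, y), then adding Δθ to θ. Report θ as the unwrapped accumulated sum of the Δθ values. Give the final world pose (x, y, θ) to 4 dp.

(-0.0776, 0.4223, -0.0723)

step 1: ξ=(vx,vy,ωz)=(-0.0281, 0.2156, -0.5089), dt=0.8 → body Δ=(0.0128, 0.1723, -0.4071) → world pose (0.0128, 0.1723, -0.4071)
step 2: ξ=(vx,vy,ωz)=(-0.1125, 0.1875, 0.4821), dt=0.5 → body Δ=(-0.0670, 0.0861, 0.2411) → world pose (-0.0146, 0.2779, -0.1661)
step 3: ξ=(vx,vy,ωz)=(-0.1594, 0.2719, 0.1875), dt=0.5 → body Δ=(-0.0859, 0.1320, 0.0938) → world pose (-0.0776, 0.4223, -0.0723)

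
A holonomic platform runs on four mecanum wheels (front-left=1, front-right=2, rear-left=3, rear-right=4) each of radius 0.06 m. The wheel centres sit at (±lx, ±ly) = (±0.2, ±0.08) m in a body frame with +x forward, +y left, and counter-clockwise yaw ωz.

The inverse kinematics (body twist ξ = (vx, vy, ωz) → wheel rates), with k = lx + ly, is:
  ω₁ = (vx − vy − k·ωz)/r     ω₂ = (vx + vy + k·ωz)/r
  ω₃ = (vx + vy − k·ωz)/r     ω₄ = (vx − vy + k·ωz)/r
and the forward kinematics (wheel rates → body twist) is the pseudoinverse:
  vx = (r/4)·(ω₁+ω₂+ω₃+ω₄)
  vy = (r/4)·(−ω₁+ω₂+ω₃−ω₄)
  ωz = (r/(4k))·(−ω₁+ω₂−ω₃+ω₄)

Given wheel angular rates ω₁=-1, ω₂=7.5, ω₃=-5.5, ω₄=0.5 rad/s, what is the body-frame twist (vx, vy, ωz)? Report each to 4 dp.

k = lx + ly = 0.2 + 0.08 = 0.2800
ω₁+ω₂+ω₃+ω₄ = 1.5000  →  vx = (0.06/4)·1.5000 = 0.0225
−ω₁+ω₂+ω₃−ω₄ = 2.5000  →  vy = (0.06/4)·2.5000 = 0.0375
−ω₁+ω₂−ω₃+ω₄ = 14.5000  →  ωz = (0.06/1.1200)·14.5000 = 0.7768

(0.0225, 0.0375, 0.7768)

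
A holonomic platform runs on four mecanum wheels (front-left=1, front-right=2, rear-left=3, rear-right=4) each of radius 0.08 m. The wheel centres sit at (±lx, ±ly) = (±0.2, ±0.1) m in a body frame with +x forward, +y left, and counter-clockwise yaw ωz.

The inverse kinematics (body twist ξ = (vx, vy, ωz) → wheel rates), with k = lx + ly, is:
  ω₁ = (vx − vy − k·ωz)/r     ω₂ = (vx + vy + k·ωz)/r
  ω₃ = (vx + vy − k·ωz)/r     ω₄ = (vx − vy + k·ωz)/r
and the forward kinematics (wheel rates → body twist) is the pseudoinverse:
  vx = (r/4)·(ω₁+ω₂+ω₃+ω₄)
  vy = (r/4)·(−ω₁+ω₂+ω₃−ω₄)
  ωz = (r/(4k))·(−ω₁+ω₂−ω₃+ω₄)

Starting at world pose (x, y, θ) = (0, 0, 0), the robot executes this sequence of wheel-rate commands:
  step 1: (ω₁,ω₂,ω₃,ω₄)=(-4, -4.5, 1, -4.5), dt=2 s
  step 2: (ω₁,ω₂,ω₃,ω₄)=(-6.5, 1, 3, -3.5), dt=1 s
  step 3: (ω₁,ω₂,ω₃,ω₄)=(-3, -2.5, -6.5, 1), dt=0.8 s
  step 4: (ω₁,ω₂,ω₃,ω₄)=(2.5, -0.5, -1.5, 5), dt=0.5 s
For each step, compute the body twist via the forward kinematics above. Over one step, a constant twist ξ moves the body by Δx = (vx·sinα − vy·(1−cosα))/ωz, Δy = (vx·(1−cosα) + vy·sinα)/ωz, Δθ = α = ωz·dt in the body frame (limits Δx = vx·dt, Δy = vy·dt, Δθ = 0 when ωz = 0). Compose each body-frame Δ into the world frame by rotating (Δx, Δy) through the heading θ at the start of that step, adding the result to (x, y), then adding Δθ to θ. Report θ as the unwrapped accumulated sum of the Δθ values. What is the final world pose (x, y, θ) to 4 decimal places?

step 1: ξ=(vx,vy,ωz)=(-0.2400, 0.1000, -0.4000), dt=2.0 → body Δ=(-0.3546, 0.3613, -0.8000) → world pose (-0.3546, 0.3613, -0.8000)
step 2: ξ=(vx,vy,ωz)=(-0.1200, 0.2800, 0.0667), dt=1.0 → body Δ=(-0.1292, 0.2758, 0.0667) → world pose (-0.2468, 0.6462, -0.7333)
step 3: ξ=(vx,vy,ωz)=(-0.2200, -0.1400, 0.5333), dt=0.8 → body Δ=(-0.1472, -0.1456, 0.4267) → world pose (-0.4536, 0.6365, -0.3067)
step 4: ξ=(vx,vy,ωz)=(0.1100, -0.1900, 0.2333), dt=0.5 → body Δ=(0.0604, -0.0916, 0.1167) → world pose (-0.4237, 0.5310, -0.1900)

(-0.4237, 0.5310, -0.1900)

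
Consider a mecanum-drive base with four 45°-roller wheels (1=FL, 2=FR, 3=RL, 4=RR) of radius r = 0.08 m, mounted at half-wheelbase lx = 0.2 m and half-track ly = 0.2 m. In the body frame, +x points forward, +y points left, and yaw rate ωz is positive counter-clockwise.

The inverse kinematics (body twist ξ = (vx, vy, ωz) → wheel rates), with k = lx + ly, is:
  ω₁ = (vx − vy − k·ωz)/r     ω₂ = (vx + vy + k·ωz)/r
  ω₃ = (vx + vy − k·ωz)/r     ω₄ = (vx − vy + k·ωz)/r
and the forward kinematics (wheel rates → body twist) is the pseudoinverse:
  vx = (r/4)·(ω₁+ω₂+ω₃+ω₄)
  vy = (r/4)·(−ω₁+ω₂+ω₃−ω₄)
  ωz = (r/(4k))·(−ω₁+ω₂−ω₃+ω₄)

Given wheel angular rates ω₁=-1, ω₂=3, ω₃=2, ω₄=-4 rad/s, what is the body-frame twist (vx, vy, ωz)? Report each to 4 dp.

k = lx + ly = 0.2 + 0.2 = 0.4000
ω₁+ω₂+ω₃+ω₄ = 0.0000  →  vx = (0.08/4)·0.0000 = 0.0000
−ω₁+ω₂+ω₃−ω₄ = 10.0000  →  vy = (0.08/4)·10.0000 = 0.2000
−ω₁+ω₂−ω₃+ω₄ = -2.0000  →  ωz = (0.08/1.6000)·-2.0000 = -0.1000

(0.0000, 0.2000, -0.1000)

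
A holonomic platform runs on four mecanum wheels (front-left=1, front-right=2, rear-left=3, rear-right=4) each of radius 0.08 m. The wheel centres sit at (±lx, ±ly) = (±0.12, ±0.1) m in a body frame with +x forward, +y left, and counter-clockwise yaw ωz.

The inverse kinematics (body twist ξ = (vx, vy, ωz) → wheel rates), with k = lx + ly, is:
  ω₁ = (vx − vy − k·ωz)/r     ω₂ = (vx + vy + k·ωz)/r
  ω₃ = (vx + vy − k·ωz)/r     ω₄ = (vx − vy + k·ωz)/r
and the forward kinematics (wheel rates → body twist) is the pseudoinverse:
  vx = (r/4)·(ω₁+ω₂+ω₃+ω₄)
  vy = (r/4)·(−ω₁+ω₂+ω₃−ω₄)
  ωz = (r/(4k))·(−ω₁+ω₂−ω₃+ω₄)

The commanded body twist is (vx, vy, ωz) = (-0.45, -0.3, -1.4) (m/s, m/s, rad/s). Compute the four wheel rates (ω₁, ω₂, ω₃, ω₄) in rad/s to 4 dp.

k = lx + ly = 0.12 + 0.1 = 0.2200;  k·ωz = 0.2200·-1.4 = -0.3080
ω₁ (FL) = (vx − vy − k·ωz)/r = 0.1580/0.08 = 1.9750
ω₂ (FR) = (vx + vy + k·ωz)/r = -1.0580/0.08 = -13.2250
ω₃ (RL) = (vx + vy − k·ωz)/r = -0.4420/0.08 = -5.5250
ω₄ (RR) = (vx − vy + k·ωz)/r = -0.4580/0.08 = -5.7250

(1.9750, -13.2250, -5.5250, -5.7250)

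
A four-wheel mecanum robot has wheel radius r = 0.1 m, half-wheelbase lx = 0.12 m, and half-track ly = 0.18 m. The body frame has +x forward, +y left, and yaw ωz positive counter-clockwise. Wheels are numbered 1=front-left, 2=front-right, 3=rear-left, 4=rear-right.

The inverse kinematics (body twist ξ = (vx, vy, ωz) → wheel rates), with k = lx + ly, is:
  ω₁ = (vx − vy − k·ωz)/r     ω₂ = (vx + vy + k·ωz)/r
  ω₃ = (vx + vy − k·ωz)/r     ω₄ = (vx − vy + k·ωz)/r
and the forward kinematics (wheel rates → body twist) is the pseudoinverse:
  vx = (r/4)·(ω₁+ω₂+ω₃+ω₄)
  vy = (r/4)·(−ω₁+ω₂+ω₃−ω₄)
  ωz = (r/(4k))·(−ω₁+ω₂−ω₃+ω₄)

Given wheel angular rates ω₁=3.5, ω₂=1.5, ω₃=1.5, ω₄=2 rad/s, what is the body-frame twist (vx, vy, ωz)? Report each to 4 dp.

k = lx + ly = 0.12 + 0.18 = 0.3000
ω₁+ω₂+ω₃+ω₄ = 8.5000  →  vx = (0.1/4)·8.5000 = 0.2125
−ω₁+ω₂+ω₃−ω₄ = -2.5000  →  vy = (0.1/4)·-2.5000 = -0.0625
−ω₁+ω₂−ω₃+ω₄ = -1.5000  →  ωz = (0.1/1.2000)·-1.5000 = -0.1250

(0.2125, -0.0625, -0.1250)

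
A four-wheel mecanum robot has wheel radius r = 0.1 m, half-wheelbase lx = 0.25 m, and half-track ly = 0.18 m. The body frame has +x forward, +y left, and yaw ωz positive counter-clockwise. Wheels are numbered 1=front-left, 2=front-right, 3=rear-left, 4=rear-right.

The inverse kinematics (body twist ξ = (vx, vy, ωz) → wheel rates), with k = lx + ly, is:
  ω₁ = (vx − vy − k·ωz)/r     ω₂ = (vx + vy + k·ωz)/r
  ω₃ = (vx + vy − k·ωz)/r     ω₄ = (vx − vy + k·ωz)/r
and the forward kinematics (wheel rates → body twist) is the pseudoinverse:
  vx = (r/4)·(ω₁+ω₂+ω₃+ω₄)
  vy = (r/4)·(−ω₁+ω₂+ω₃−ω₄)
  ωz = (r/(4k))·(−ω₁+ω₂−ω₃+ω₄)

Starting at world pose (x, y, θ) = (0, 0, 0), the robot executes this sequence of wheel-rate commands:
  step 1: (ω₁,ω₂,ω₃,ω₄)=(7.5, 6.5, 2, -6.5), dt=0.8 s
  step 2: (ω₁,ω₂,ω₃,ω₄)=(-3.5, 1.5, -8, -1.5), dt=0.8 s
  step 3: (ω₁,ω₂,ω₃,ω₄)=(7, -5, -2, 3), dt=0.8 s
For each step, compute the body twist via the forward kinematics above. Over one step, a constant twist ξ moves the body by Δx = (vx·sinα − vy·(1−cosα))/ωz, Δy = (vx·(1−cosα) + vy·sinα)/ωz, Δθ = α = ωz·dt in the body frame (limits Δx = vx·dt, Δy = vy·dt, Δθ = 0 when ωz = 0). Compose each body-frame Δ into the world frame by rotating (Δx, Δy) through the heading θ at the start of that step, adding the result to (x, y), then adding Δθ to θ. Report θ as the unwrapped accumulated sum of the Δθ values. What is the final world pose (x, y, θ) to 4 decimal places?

(0.0235, -0.2277, -0.2326)

step 1: ξ=(vx,vy,ωz)=(0.2375, 0.1875, -0.5523), dt=0.8 → body Δ=(0.2165, 0.1039, -0.4419) → world pose (0.2165, 0.1039, -0.4419)
step 2: ξ=(vx,vy,ωz)=(-0.2875, -0.0375, 0.6686), dt=0.8 → body Δ=(-0.2114, -0.0886, 0.5349) → world pose (-0.0125, 0.1141, 0.0930)
step 3: ξ=(vx,vy,ωz)=(0.0750, -0.4250, -0.4070), dt=0.8 → body Δ=(0.0041, -0.3437, -0.3256) → world pose (0.0235, -0.2277, -0.2326)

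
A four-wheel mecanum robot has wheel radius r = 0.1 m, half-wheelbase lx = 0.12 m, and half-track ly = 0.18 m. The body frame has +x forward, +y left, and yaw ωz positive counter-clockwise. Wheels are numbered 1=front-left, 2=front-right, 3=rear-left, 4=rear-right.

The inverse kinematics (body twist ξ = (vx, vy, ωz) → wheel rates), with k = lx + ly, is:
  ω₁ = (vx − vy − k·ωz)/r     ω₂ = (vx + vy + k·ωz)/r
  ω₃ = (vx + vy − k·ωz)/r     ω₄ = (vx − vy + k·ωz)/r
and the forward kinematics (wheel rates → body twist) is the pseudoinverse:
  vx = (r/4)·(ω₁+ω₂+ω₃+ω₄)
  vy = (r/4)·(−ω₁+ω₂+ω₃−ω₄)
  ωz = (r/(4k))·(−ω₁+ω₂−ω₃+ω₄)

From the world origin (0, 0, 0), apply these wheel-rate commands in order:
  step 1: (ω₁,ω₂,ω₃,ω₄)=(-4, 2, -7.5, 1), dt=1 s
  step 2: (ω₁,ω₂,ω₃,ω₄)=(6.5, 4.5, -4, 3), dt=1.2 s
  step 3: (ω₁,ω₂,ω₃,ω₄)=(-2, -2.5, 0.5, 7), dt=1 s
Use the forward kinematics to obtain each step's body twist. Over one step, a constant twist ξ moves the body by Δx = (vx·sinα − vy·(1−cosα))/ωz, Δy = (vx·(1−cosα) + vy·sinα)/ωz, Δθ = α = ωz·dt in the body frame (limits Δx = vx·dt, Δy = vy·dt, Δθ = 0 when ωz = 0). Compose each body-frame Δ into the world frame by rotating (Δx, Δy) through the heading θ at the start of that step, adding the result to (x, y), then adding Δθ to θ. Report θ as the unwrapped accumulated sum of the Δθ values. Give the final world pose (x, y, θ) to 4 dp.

step 1: ξ=(vx,vy,ωz)=(-0.2125, -0.0625, 1.2083), dt=1.0 → body Δ=(-0.1311, -0.1619, 1.2083) → world pose (-0.1311, -0.1619, 1.2083)
step 2: ξ=(vx,vy,ωz)=(0.2500, -0.2250, 0.4167), dt=1.2 → body Δ=(0.3538, -0.1854, 0.5000) → world pose (0.1678, 0.1032, 1.7083)
step 3: ξ=(vx,vy,ωz)=(0.0750, -0.1750, 0.5000), dt=1.0 → body Δ=(0.1148, -0.1494, 0.5000) → world pose (0.3001, 0.2373, 2.2083)

(0.3001, 0.2373, 2.2083)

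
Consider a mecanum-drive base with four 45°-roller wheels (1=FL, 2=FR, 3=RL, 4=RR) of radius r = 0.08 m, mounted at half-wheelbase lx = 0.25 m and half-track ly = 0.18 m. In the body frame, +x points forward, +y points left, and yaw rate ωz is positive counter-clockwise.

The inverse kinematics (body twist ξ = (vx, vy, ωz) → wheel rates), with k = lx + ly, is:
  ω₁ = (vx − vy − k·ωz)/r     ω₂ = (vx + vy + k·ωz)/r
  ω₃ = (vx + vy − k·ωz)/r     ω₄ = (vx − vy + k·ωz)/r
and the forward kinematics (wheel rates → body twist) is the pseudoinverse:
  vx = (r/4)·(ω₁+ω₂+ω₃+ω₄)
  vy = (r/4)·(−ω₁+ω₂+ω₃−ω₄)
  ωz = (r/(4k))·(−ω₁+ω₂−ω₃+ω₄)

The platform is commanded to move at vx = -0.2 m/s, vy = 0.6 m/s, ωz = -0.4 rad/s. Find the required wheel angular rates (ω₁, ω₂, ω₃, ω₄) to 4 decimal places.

(-7.8500, 2.8500, 7.1500, -12.1500)

k = lx + ly = 0.25 + 0.18 = 0.4300;  k·ωz = 0.4300·-0.4 = -0.1720
ω₁ (FL) = (vx − vy − k·ωz)/r = -0.6280/0.08 = -7.8500
ω₂ (FR) = (vx + vy + k·ωz)/r = 0.2280/0.08 = 2.8500
ω₃ (RL) = (vx + vy − k·ωz)/r = 0.5720/0.08 = 7.1500
ω₄ (RR) = (vx − vy + k·ωz)/r = -0.9720/0.08 = -12.1500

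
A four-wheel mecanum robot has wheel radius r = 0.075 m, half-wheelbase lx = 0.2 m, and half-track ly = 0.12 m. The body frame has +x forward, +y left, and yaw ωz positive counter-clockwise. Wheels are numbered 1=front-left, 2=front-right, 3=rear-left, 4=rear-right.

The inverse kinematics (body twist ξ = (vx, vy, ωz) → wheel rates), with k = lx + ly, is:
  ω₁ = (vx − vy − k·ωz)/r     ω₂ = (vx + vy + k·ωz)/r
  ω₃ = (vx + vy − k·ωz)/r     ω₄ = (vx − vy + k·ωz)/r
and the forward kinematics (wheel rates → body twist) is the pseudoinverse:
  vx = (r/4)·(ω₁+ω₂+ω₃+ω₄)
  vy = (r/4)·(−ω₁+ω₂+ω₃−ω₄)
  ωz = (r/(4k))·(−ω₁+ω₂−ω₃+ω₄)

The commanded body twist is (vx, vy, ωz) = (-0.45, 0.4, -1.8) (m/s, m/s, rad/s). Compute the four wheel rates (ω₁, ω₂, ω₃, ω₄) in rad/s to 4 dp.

(-3.6533, -8.3467, 7.0133, -19.0133)

k = lx + ly = 0.2 + 0.12 = 0.3200;  k·ωz = 0.3200·-1.8 = -0.5760
ω₁ (FL) = (vx − vy − k·ωz)/r = -0.2740/0.075 = -3.6533
ω₂ (FR) = (vx + vy + k·ωz)/r = -0.6260/0.075 = -8.3467
ω₃ (RL) = (vx + vy − k·ωz)/r = 0.5260/0.075 = 7.0133
ω₄ (RR) = (vx − vy + k·ωz)/r = -1.4260/0.075 = -19.0133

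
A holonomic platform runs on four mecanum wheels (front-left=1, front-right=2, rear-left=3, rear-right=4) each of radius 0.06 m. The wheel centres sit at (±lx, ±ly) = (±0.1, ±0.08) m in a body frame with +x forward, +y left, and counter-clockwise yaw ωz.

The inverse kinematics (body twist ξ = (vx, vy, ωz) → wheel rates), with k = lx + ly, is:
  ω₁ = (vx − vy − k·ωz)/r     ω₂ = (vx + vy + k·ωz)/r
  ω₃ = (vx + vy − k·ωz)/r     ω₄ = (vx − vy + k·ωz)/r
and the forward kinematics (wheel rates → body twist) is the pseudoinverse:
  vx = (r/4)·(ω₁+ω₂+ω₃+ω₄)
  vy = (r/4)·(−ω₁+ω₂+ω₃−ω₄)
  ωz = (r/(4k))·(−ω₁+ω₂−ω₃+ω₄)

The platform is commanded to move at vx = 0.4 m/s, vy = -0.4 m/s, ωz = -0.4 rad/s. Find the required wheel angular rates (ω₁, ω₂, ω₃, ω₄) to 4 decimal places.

k = lx + ly = 0.1 + 0.08 = 0.1800;  k·ωz = 0.1800·-0.4 = -0.0720
ω₁ (FL) = (vx − vy − k·ωz)/r = 0.8720/0.06 = 14.5333
ω₂ (FR) = (vx + vy + k·ωz)/r = -0.0720/0.06 = -1.2000
ω₃ (RL) = (vx + vy − k·ωz)/r = 0.0720/0.06 = 1.2000
ω₄ (RR) = (vx − vy + k·ωz)/r = 0.7280/0.06 = 12.1333

(14.5333, -1.2000, 1.2000, 12.1333)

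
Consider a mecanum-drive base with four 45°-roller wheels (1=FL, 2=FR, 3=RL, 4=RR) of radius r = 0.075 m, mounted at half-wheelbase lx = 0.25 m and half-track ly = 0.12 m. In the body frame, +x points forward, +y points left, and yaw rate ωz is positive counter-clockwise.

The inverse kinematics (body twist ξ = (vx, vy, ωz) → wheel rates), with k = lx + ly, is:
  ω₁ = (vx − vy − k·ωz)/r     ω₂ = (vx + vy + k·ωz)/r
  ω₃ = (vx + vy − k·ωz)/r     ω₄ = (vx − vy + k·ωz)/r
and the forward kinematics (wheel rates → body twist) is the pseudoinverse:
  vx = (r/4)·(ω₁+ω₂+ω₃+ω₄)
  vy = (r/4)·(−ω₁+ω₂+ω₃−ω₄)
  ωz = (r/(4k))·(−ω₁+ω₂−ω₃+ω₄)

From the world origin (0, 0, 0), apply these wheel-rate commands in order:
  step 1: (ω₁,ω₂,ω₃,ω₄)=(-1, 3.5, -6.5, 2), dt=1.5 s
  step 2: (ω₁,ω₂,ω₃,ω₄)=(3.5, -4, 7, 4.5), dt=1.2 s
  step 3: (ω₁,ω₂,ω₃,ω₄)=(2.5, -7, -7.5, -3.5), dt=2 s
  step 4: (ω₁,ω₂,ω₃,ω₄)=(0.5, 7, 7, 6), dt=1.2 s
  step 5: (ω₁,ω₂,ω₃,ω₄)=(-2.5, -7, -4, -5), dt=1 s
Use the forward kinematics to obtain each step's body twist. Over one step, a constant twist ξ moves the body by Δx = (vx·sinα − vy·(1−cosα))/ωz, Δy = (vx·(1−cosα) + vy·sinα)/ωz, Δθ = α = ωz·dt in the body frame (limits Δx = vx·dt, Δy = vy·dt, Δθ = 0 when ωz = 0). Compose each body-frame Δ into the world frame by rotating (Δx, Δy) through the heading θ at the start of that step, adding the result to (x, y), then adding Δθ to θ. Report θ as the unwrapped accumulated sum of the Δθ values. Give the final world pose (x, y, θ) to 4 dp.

(-0.1415, -0.5159, -0.1216)

step 1: ξ=(vx,vy,ωz)=(-0.0375, -0.0750, 0.6588), dt=1.5 → body Δ=(0.0037, -0.1207, 0.9882) → world pose (0.0037, -0.1207, 0.9882)
step 2: ξ=(vx,vy,ωz)=(0.2062, -0.0937, -0.5068), dt=1.2 → body Δ=(0.1994, -0.1787, -0.6081) → world pose (0.2625, -0.0525, 0.3801)
step 3: ξ=(vx,vy,ωz)=(-0.2906, -0.2531, -0.2787), dt=2.0 → body Δ=(-0.6891, -0.3226, -0.5574) → world pose (-0.2577, -0.6077, -0.1774)
step 4: ξ=(vx,vy,ωz)=(0.3844, 0.1406, 0.2787), dt=1.2 → body Δ=(0.4247, 0.2420, 0.3345) → world pose (0.2031, -0.4444, 0.1571)
step 5: ξ=(vx,vy,ωz)=(-0.3469, -0.0656, -0.2787), dt=1.0 → body Δ=(-0.3515, -0.0168, -0.2787) → world pose (-0.1415, -0.5159, -0.1216)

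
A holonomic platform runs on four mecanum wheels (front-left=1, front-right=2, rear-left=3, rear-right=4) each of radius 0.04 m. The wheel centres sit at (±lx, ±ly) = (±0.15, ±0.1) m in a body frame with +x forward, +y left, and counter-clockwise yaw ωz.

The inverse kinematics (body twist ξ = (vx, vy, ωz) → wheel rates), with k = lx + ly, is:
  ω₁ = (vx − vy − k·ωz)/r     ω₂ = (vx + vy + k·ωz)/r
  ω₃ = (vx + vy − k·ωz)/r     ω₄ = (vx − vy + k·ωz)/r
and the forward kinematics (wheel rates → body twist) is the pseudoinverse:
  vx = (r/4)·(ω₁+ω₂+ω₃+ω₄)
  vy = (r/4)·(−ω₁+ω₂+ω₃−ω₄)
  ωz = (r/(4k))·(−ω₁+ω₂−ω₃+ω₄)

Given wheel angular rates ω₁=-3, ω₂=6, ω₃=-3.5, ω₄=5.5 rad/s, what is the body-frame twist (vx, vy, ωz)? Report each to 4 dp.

(0.0500, 0.0000, 0.7200)

k = lx + ly = 0.15 + 0.1 = 0.2500
ω₁+ω₂+ω₃+ω₄ = 5.0000  →  vx = (0.04/4)·5.0000 = 0.0500
−ω₁+ω₂+ω₃−ω₄ = 0.0000  →  vy = (0.04/4)·0.0000 = 0.0000
−ω₁+ω₂−ω₃+ω₄ = 18.0000  →  ωz = (0.04/1.0000)·18.0000 = 0.7200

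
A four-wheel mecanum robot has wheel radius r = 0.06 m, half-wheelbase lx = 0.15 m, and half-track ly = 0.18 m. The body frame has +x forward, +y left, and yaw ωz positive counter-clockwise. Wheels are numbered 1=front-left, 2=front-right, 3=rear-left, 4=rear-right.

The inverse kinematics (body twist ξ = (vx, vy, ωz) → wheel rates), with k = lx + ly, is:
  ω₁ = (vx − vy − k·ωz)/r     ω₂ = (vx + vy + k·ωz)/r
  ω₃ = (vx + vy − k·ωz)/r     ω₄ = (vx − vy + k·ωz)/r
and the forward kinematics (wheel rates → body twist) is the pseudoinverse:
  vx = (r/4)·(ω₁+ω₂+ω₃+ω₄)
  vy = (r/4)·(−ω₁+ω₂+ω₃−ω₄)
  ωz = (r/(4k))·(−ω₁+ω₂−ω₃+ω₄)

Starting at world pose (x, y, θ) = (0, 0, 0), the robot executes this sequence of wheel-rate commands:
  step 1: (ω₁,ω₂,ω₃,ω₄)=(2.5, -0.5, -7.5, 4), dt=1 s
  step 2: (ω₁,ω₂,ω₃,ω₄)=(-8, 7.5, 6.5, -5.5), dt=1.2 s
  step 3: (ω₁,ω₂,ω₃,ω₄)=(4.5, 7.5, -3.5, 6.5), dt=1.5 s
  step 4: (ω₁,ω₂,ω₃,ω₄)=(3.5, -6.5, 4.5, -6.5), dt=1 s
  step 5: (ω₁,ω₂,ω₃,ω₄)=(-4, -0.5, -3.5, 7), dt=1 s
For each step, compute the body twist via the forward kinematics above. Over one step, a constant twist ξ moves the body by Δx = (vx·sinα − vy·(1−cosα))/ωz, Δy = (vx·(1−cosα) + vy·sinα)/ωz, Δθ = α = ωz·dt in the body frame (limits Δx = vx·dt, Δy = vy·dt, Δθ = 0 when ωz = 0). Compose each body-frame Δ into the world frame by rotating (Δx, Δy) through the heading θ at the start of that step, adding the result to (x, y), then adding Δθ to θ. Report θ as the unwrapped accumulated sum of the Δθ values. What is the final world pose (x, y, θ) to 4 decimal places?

step 1: ξ=(vx,vy,ωz)=(-0.0225, -0.2175, 0.3864), dt=1.0 → body Δ=(0.0196, -0.2164, 0.3864) → world pose (0.0196, -0.2164, 0.3864)
step 2: ξ=(vx,vy,ωz)=(0.0075, 0.4125, 0.1591), dt=1.2 → body Δ=(-0.0382, 0.4929, 0.1909) → world pose (-0.2015, 0.2257, 0.5773)
step 3: ξ=(vx,vy,ωz)=(0.2250, -0.1050, 0.5909), dt=1.5 → body Δ=(0.3604, 0.0024, 0.8864) → world pose (0.0992, 0.4244, 1.4636)
step 4: ξ=(vx,vy,ωz)=(-0.0750, 0.0150, -0.9545), dt=1.0 → body Δ=(-0.0575, 0.0460, -0.9545) → world pose (0.0473, 0.3721, 0.5091)
step 5: ξ=(vx,vy,ωz)=(-0.0150, -0.1050, 0.6364), dt=1.0 → body Δ=(0.0183, -0.1027, 0.6364) → world pose (0.1133, 0.2914, 1.1455)

(0.1133, 0.2914, 1.1455)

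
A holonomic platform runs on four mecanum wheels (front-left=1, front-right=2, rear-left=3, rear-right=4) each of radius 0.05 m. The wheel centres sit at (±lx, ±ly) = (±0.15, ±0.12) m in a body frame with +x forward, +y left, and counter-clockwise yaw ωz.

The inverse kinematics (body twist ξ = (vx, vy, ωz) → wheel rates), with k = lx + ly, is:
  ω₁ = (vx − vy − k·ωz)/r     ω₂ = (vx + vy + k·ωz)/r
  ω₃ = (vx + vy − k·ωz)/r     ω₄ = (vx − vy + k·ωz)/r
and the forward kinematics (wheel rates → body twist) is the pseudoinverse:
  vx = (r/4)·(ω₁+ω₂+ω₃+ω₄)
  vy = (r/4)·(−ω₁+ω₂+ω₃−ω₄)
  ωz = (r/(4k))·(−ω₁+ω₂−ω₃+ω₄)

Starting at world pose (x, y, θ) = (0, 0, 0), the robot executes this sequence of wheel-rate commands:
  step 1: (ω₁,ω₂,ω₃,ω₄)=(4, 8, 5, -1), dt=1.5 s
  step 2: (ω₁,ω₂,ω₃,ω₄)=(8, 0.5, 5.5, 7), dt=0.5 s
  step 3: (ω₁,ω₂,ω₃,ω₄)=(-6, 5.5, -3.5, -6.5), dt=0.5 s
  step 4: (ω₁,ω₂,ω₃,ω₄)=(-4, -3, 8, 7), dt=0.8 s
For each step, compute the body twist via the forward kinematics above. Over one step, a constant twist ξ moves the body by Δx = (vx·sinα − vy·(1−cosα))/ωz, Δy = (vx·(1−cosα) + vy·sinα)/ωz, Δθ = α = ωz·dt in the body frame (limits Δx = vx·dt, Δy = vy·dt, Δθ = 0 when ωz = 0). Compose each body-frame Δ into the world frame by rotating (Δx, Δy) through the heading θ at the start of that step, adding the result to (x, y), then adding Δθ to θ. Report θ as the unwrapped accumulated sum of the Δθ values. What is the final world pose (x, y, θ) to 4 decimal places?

step 1: ξ=(vx,vy,ωz)=(0.2000, 0.1250, -0.0926), dt=1.5 → body Δ=(0.3120, 0.1661, -0.1389) → world pose (0.3120, 0.1661, -0.1389)
step 2: ξ=(vx,vy,ωz)=(0.2625, -0.1125, -0.2778), dt=0.5 → body Δ=(0.1269, -0.0652, -0.1389) → world pose (0.4287, 0.0840, -0.2778)
step 3: ξ=(vx,vy,ωz)=(-0.1313, 0.1813, 0.3935), dt=0.5 → body Δ=(-0.0741, 0.0836, 0.1968) → world pose (0.3804, 0.1847, -0.0810)
step 4: ξ=(vx,vy,ωz)=(0.1000, 0.0250, 0.0000), dt=0.8 → body Δ=(0.0800, 0.0200, 0.0000) → world pose (0.4618, 0.1982, -0.0810)

(0.4618, 0.1982, -0.0810)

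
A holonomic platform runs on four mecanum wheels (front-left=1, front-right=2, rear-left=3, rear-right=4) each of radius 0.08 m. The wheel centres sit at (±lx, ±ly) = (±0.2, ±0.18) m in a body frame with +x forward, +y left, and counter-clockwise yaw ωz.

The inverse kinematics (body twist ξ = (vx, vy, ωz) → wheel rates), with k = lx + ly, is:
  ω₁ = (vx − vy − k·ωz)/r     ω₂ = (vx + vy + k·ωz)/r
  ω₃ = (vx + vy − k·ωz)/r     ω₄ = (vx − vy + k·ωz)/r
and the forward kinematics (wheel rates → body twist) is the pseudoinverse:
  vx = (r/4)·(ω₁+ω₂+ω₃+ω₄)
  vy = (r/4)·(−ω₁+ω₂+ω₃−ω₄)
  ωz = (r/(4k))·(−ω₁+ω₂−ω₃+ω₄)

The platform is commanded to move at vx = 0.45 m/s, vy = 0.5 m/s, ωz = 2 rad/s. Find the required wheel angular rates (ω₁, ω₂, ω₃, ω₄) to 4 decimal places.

(-10.1250, 21.3750, 2.3750, 8.8750)

k = lx + ly = 0.2 + 0.18 = 0.3800;  k·ωz = 0.3800·2 = 0.7600
ω₁ (FL) = (vx − vy − k·ωz)/r = -0.8100/0.08 = -10.1250
ω₂ (FR) = (vx + vy + k·ωz)/r = 1.7100/0.08 = 21.3750
ω₃ (RL) = (vx + vy − k·ωz)/r = 0.1900/0.08 = 2.3750
ω₄ (RR) = (vx − vy + k·ωz)/r = 0.7100/0.08 = 8.8750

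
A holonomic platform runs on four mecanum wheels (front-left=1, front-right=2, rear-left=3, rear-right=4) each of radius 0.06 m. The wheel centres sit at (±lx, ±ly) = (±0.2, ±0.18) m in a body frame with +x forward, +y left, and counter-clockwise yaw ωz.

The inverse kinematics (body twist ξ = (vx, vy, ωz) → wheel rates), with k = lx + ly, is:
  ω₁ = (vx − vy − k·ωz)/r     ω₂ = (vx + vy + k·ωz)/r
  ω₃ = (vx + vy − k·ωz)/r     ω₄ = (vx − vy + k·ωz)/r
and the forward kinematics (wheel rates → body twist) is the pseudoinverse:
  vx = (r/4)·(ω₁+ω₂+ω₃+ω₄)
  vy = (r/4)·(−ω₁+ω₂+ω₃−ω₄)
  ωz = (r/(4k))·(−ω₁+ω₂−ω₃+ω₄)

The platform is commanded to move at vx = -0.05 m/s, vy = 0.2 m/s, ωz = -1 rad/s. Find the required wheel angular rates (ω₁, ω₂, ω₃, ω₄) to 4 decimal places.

k = lx + ly = 0.2 + 0.18 = 0.3800;  k·ωz = 0.3800·-1 = -0.3800
ω₁ (FL) = (vx − vy − k·ωz)/r = 0.1300/0.06 = 2.1667
ω₂ (FR) = (vx + vy + k·ωz)/r = -0.2300/0.06 = -3.8333
ω₃ (RL) = (vx + vy − k·ωz)/r = 0.5300/0.06 = 8.8333
ω₄ (RR) = (vx − vy + k·ωz)/r = -0.6300/0.06 = -10.5000

(2.1667, -3.8333, 8.8333, -10.5000)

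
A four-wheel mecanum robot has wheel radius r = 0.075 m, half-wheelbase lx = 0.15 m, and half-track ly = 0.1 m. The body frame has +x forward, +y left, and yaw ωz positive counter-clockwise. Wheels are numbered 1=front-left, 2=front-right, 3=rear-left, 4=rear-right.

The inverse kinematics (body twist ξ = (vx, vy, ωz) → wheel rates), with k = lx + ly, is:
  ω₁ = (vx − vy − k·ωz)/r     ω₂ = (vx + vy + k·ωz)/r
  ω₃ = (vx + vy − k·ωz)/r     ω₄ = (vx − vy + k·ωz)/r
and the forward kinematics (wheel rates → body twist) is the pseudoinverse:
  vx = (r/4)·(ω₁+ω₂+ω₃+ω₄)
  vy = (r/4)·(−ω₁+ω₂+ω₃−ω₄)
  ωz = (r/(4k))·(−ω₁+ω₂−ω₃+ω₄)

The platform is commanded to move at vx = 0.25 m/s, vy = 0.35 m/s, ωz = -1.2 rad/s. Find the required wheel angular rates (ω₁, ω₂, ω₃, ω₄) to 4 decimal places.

k = lx + ly = 0.15 + 0.1 = 0.2500;  k·ωz = 0.2500·-1.2 = -0.3000
ω₁ (FL) = (vx − vy − k·ωz)/r = 0.2000/0.075 = 2.6667
ω₂ (FR) = (vx + vy + k·ωz)/r = 0.3000/0.075 = 4.0000
ω₃ (RL) = (vx + vy − k·ωz)/r = 0.9000/0.075 = 12.0000
ω₄ (RR) = (vx − vy + k·ωz)/r = -0.4000/0.075 = -5.3333

(2.6667, 4.0000, 12.0000, -5.3333)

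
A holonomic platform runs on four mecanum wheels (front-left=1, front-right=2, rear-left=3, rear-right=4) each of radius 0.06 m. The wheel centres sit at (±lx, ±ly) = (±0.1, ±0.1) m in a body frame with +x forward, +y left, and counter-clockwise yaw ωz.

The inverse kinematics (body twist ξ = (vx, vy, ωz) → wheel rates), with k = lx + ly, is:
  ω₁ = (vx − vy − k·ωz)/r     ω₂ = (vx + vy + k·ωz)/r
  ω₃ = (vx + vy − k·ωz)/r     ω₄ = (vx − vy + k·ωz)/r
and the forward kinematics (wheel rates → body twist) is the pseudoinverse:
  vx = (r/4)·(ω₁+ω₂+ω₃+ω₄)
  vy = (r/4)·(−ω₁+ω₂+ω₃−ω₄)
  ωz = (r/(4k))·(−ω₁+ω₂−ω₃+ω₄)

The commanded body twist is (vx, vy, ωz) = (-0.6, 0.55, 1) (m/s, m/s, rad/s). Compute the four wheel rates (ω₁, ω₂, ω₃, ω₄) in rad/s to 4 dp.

(-22.5000, 2.5000, -4.1667, -15.8333)

k = lx + ly = 0.1 + 0.1 = 0.2000;  k·ωz = 0.2000·1 = 0.2000
ω₁ (FL) = (vx − vy − k·ωz)/r = -1.3500/0.06 = -22.5000
ω₂ (FR) = (vx + vy + k·ωz)/r = 0.1500/0.06 = 2.5000
ω₃ (RL) = (vx + vy − k·ωz)/r = -0.2500/0.06 = -4.1667
ω₄ (RR) = (vx − vy + k·ωz)/r = -0.9500/0.06 = -15.8333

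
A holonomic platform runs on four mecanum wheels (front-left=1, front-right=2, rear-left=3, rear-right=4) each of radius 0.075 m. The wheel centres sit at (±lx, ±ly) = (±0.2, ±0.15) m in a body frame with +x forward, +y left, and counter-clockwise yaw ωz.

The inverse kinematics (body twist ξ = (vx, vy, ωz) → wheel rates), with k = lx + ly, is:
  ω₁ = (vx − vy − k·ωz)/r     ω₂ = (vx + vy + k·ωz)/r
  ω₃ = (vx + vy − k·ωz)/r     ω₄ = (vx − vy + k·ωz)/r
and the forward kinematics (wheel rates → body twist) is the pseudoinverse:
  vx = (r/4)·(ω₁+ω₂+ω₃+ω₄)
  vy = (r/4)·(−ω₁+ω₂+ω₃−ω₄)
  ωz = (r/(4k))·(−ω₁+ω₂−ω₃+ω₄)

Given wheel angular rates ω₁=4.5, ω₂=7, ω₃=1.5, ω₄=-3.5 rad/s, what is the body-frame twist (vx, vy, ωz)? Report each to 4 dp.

k = lx + ly = 0.2 + 0.15 = 0.3500
ω₁+ω₂+ω₃+ω₄ = 9.5000  →  vx = (0.075/4)·9.5000 = 0.1781
−ω₁+ω₂+ω₃−ω₄ = 7.5000  →  vy = (0.075/4)·7.5000 = 0.1406
−ω₁+ω₂−ω₃+ω₄ = -2.5000  →  ωz = (0.075/1.4000)·-2.5000 = -0.1339

(0.1781, 0.1406, -0.1339)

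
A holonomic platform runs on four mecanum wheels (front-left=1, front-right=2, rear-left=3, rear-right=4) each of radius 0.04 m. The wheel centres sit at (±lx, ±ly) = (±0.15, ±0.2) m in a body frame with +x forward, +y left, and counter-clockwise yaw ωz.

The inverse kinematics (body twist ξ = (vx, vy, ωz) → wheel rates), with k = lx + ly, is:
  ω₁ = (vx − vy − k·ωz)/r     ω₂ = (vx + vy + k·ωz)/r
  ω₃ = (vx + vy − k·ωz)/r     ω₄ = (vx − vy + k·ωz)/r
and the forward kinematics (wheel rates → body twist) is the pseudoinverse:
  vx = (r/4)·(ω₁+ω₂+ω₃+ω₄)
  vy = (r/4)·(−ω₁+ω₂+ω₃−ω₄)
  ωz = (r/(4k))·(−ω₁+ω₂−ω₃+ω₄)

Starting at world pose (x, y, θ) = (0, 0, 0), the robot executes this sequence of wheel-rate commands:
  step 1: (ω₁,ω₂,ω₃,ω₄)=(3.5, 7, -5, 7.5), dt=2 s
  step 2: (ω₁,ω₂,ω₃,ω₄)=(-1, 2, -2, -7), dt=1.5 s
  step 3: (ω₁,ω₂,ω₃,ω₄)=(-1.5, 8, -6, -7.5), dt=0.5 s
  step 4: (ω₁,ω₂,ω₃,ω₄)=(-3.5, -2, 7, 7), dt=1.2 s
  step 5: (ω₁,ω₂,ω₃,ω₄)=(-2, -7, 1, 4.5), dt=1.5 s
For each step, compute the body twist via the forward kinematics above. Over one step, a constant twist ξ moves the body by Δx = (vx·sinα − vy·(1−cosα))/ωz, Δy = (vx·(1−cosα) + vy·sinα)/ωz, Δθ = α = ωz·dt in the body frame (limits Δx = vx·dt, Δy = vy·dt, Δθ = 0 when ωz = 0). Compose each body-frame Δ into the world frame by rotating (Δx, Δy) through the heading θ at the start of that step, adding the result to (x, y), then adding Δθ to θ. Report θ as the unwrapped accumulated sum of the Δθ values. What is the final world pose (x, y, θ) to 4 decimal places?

(0.1858, -0.0737, 0.9300)

step 1: ξ=(vx,vy,ωz)=(0.1300, -0.0900, 0.4571), dt=2.0 → body Δ=(0.3020, -0.0451, 0.9143) → world pose (0.3020, -0.0451, 0.9143)
step 2: ξ=(vx,vy,ωz)=(-0.0800, 0.0800, -0.0571), dt=1.5 → body Δ=(-0.1147, 0.1250, -0.0857) → world pose (0.1329, -0.0597, 0.8286)
step 3: ξ=(vx,vy,ωz)=(-0.0700, 0.1100, 0.2286), dt=0.5 → body Δ=(-0.0381, 0.0529, 0.1143) → world pose (0.0682, -0.0520, 0.9429)
step 4: ξ=(vx,vy,ωz)=(0.0850, 0.0150, 0.0429), dt=1.2 → body Δ=(0.1015, 0.0206, 0.0514) → world pose (0.1112, 0.0422, 0.9943)
step 5: ξ=(vx,vy,ωz)=(-0.0350, -0.0850, -0.0429), dt=1.5 → body Δ=(-0.0566, -0.1257, -0.0643) → world pose (0.1858, -0.0737, 0.9300)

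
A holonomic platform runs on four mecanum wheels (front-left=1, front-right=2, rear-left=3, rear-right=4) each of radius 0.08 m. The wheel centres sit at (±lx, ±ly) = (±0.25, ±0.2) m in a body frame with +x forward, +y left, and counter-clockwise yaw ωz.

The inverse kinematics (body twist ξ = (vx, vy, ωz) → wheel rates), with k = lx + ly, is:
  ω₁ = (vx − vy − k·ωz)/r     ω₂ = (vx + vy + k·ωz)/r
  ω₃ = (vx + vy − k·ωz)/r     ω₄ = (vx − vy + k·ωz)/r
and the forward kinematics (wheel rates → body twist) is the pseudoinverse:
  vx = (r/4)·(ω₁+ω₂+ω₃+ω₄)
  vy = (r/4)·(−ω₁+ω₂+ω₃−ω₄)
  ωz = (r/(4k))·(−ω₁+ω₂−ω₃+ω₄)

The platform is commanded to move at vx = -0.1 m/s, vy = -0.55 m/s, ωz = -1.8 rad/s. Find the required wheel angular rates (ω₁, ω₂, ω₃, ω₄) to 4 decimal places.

k = lx + ly = 0.25 + 0.2 = 0.4500;  k·ωz = 0.4500·-1.8 = -0.8100
ω₁ (FL) = (vx − vy − k·ωz)/r = 1.2600/0.08 = 15.7500
ω₂ (FR) = (vx + vy + k·ωz)/r = -1.4600/0.08 = -18.2500
ω₃ (RL) = (vx + vy − k·ωz)/r = 0.1600/0.08 = 2.0000
ω₄ (RR) = (vx − vy + k·ωz)/r = -0.3600/0.08 = -4.5000

(15.7500, -18.2500, 2.0000, -4.5000)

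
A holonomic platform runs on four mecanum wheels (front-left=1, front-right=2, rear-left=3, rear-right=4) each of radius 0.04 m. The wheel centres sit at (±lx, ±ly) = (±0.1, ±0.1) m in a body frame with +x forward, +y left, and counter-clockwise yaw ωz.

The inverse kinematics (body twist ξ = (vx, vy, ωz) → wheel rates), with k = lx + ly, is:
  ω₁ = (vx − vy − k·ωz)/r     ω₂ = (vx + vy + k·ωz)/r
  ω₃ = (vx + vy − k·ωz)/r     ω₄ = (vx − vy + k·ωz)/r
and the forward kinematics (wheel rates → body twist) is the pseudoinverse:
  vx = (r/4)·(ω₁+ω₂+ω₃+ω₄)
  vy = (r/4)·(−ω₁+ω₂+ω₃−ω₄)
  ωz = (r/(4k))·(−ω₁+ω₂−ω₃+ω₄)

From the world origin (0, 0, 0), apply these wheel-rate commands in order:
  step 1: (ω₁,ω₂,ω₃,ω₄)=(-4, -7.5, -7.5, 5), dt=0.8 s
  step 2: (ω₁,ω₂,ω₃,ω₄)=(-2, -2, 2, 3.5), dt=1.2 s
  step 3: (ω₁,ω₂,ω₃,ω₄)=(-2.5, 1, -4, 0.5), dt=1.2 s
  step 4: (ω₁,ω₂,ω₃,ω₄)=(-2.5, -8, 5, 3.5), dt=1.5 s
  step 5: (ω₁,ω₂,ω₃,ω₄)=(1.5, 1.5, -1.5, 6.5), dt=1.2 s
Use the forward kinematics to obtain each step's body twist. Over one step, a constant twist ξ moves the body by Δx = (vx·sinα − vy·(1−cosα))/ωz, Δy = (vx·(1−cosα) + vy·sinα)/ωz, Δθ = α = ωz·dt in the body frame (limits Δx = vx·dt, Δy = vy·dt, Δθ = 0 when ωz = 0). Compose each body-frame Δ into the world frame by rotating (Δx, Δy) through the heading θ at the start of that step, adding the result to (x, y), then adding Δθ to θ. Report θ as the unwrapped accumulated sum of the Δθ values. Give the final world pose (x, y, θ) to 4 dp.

step 1: ξ=(vx,vy,ωz)=(-0.1400, -0.1600, 0.4500), dt=0.8 → body Δ=(-0.0868, -0.1452, 0.3600) → world pose (-0.0868, -0.1452, 0.3600)
step 2: ξ=(vx,vy,ωz)=(0.0150, -0.0150, 0.0750), dt=1.2 → body Δ=(0.0188, -0.0172, 0.0900) → world pose (-0.0632, -0.1546, 0.4500)
step 3: ξ=(vx,vy,ωz)=(-0.0500, -0.0100, 0.4000), dt=1.2 → body Δ=(-0.0549, -0.0257, 0.4800) → world pose (-0.1014, -0.2016, 0.9300)
step 4: ξ=(vx,vy,ωz)=(-0.0200, -0.0400, -0.3500), dt=1.5 → body Δ=(-0.0440, -0.0496, -0.5250) → world pose (-0.0880, -0.2666, 0.4050)
step 5: ξ=(vx,vy,ωz)=(0.0800, -0.0800, 0.4000), dt=1.2 → body Δ=(0.1150, -0.0698, 0.4800) → world pose (0.0451, -0.2854, 0.8850)

(0.0451, -0.2854, 0.8850)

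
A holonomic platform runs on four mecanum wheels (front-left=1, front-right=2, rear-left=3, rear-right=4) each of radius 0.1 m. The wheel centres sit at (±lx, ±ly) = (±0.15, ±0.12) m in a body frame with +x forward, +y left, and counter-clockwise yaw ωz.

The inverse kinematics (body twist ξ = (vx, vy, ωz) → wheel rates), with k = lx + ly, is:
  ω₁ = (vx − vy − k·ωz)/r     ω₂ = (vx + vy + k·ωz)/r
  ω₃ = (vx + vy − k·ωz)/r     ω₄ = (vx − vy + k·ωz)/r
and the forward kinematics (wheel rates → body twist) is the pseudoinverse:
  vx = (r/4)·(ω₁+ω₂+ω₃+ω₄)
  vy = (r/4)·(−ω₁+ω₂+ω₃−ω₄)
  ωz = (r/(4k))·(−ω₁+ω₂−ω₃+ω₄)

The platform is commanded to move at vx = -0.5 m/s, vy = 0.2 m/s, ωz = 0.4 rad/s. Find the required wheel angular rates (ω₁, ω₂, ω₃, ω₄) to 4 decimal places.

(-8.0800, -1.9200, -4.0800, -5.9200)

k = lx + ly = 0.15 + 0.12 = 0.2700;  k·ωz = 0.2700·0.4 = 0.1080
ω₁ (FL) = (vx − vy − k·ωz)/r = -0.8080/0.1 = -8.0800
ω₂ (FR) = (vx + vy + k·ωz)/r = -0.1920/0.1 = -1.9200
ω₃ (RL) = (vx + vy − k·ωz)/r = -0.4080/0.1 = -4.0800
ω₄ (RR) = (vx − vy + k·ωz)/r = -0.5920/0.1 = -5.9200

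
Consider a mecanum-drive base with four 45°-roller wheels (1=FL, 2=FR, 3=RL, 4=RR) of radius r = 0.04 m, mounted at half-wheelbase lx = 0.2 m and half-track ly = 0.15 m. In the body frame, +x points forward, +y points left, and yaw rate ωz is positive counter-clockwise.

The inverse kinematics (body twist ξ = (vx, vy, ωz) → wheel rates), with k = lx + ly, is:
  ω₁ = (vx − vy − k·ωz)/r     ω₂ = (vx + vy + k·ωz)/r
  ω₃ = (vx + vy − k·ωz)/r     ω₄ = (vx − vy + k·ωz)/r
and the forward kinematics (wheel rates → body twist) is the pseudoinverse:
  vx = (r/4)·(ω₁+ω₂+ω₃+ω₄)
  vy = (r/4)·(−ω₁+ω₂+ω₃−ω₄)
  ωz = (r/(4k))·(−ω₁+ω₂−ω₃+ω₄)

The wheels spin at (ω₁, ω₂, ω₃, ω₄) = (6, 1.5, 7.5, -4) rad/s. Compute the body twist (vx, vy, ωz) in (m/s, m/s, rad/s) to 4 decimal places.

k = lx + ly = 0.2 + 0.15 = 0.3500
ω₁+ω₂+ω₃+ω₄ = 11.0000  →  vx = (0.04/4)·11.0000 = 0.1100
−ω₁+ω₂+ω₃−ω₄ = 7.0000  →  vy = (0.04/4)·7.0000 = 0.0700
−ω₁+ω₂−ω₃+ω₄ = -16.0000  →  ωz = (0.04/1.4000)·-16.0000 = -0.4571

(0.1100, 0.0700, -0.4571)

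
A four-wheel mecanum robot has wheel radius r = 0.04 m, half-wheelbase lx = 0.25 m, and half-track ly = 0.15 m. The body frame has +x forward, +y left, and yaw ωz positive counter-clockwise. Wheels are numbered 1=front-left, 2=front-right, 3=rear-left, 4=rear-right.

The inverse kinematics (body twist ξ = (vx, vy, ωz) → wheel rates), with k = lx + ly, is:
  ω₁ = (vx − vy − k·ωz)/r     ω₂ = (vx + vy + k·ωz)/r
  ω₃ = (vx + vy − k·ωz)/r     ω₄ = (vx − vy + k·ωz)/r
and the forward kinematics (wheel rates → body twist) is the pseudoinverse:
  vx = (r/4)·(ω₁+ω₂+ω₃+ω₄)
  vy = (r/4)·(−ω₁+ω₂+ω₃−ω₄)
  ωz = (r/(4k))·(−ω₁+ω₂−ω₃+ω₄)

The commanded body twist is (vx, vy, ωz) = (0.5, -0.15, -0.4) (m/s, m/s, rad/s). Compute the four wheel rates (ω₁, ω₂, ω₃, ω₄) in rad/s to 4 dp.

k = lx + ly = 0.25 + 0.15 = 0.4000;  k·ωz = 0.4000·-0.4 = -0.1600
ω₁ (FL) = (vx − vy − k·ωz)/r = 0.8100/0.04 = 20.2500
ω₂ (FR) = (vx + vy + k·ωz)/r = 0.1900/0.04 = 4.7500
ω₃ (RL) = (vx + vy − k·ωz)/r = 0.5100/0.04 = 12.7500
ω₄ (RR) = (vx − vy + k·ωz)/r = 0.4900/0.04 = 12.2500

(20.2500, 4.7500, 12.7500, 12.2500)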